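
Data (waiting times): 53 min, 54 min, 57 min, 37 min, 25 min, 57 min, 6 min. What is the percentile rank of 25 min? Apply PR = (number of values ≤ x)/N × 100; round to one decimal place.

N = 7.
Strictly below 25: 1. Equal to 25: 1.
PR = 2/7 × 100 = 28.6

28.6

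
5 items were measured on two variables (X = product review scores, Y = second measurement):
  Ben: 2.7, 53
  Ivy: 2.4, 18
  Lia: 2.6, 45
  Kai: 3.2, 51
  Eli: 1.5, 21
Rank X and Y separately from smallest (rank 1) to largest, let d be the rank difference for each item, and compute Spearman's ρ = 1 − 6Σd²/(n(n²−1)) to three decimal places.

0.800

Ranks of variable 1: 4, 2, 3, 5, 1
Ranks of variable 2: 5, 1, 3, 4, 2
d = r₁ − r₂: -1, 1, 0, 1, -1
d²: 1, 1, 0, 1, 1; Σd² = 4
ρ = 1 − 6·4/(5·24) = 1 − 24/120 = 0.800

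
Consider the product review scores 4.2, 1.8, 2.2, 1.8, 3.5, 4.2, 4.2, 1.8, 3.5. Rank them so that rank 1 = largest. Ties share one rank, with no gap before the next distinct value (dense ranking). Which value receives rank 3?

Sorted (descending): 4.2, 4.2, 4.2, 3.5, 3.5, 2.2, 1.8, 1.8, 1.8
The 3 values of 4.2 share dense rank 1.
The 2 values of 3.5 share dense rank 2.
The 3 values of 1.8 share dense rank 4.
Remaining distinct values take the next consecutive integers.
Rank 3 → value 2.2.

2.2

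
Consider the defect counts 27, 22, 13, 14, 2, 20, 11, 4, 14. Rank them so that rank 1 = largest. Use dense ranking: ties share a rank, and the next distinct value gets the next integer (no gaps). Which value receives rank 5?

Sorted (descending): 27, 22, 20, 14, 14, 13, 11, 4, 2
The 2 values of 14 share dense rank 4.
Remaining distinct values take the next consecutive integers.
Rank 5 → value 13.

13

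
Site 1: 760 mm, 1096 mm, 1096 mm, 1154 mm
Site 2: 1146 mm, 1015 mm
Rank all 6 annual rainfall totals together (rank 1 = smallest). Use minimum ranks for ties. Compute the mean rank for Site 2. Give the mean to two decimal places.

3.50

Sorted (ascending): 760, 1015, 1096, 1096, 1146, 1154
The 2 values of 1096 occupy positions 3–4 → each gets rank 3.
Site 2 values → pooled ranks: 1146→5, 1015→2
Mean rank = (5 + 2) / 2 = 3.50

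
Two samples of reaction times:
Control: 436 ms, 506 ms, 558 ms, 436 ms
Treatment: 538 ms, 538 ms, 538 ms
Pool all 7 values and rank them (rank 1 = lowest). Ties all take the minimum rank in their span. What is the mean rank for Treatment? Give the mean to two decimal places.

4.00

Sorted (ascending): 436, 436, 506, 538, 538, 538, 558
The 2 values of 436 occupy positions 1–2 → each gets rank 1.
The 3 values of 538 occupy positions 4–6 → each gets rank 4.
Treatment values → pooled ranks: 538→4, 538→4, 538→4
Mean rank = (4 + 4 + 4) / 3 = 4.00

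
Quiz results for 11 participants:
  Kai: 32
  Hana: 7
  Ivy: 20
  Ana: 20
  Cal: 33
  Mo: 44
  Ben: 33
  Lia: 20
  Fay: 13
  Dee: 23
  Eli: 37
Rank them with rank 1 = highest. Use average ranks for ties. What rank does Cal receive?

Sorted (descending): 44, 37, 33, 33, 32, 23, 20, 20, 20, 13, 7
The 2 values of 33 occupy positions 3–4 → average rank (3+4)/2 = 3.5.
The 3 values of 20 occupy positions 7–9 → average rank 8.
Cal has value 33 → rank 3.5.

3.5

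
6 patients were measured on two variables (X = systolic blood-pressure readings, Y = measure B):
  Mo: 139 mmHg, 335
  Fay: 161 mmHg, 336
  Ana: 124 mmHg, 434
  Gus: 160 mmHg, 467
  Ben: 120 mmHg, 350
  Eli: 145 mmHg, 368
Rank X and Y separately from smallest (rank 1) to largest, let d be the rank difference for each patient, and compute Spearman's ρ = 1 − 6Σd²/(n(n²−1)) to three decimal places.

0.029

Ranks of variable 1: 3, 6, 2, 5, 1, 4
Ranks of variable 2: 1, 2, 5, 6, 3, 4
d = r₁ − r₂: 2, 4, -3, -1, -2, 0
d²: 4, 16, 9, 1, 4, 0; Σd² = 34
ρ = 1 − 6·34/(6·35) = 1 − 204/210 = 0.029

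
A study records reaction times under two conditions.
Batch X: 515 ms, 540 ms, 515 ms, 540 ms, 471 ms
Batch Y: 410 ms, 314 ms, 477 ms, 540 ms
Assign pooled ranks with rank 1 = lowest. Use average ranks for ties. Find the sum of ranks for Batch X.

Sorted (ascending): 314, 410, 471, 477, 515, 515, 540, 540, 540
The 2 values of 515 occupy positions 5–6 → average rank (5+6)/2 = 5.5.
The 3 values of 540 occupy positions 7–9 → average rank 8.
Batch X values → pooled ranks: 515→5.5, 540→8, 515→5.5, 540→8, 471→3
Rank sum = 5.5 + 8 + 5.5 + 8 + 3 = 30

30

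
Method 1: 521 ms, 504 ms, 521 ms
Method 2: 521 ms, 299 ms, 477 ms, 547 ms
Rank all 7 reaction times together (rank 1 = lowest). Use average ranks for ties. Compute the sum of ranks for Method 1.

Sorted (ascending): 299, 477, 504, 521, 521, 521, 547
The 3 values of 521 occupy positions 4–6 → average rank 5.
Method 1 values → pooled ranks: 521→5, 504→3, 521→5
Rank sum = 5 + 3 + 5 = 13

13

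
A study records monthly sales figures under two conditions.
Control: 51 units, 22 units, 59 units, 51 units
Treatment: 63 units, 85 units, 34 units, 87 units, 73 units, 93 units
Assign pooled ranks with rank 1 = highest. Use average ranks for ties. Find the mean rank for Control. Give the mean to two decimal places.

Sorted (descending): 93, 87, 85, 73, 63, 59, 51, 51, 34, 22
The 2 values of 51 occupy positions 7–8 → average rank (7+8)/2 = 7.5.
Control values → pooled ranks: 51→7.5, 22→10, 59→6, 51→7.5
Mean rank = (7.5 + 10 + 6 + 7.5) / 4 = 7.75

7.75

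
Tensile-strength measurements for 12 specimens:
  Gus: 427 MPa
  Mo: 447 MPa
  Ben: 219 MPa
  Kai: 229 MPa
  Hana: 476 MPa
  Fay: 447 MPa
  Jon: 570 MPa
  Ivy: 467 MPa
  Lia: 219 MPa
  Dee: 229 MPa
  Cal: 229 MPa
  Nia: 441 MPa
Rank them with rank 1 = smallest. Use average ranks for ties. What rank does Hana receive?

11

Sorted (ascending): 219, 219, 229, 229, 229, 427, 441, 447, 447, 467, 476, 570
The 2 values of 219 occupy positions 1–2 → average rank (1+2)/2 = 1.5.
The 3 values of 229 occupy positions 3–5 → average rank 4.
The 2 values of 447 occupy positions 8–9 → average rank (8+9)/2 = 8.5.
Hana has value 476 MPa → rank 11.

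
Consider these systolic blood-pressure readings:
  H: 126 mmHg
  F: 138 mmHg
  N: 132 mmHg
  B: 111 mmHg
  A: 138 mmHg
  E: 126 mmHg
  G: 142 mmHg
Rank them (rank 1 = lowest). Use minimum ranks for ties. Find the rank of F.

5

Sorted (ascending): 111, 126, 126, 132, 138, 138, 142
The 2 values of 126 occupy positions 2–3 → each gets rank 2.
The 2 values of 138 occupy positions 5–6 → each gets rank 5.
F has value 138 mmHg → rank 5.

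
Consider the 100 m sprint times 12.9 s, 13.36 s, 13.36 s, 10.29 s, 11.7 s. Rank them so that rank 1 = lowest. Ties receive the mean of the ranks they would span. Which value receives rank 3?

Sorted (ascending): 10.29, 11.7, 12.9, 13.36, 13.36
The 2 values of 13.36 occupy positions 4–5 → average rank (4+5)/2 = 4.5.
Rank 3 → value 12.9.

12.9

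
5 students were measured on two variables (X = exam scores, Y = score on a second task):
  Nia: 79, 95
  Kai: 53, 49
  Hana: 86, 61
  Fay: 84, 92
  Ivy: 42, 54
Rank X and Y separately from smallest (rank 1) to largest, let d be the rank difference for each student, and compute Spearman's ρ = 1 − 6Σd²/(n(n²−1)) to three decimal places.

0.500

Ranks of variable 1: 3, 2, 5, 4, 1
Ranks of variable 2: 5, 1, 3, 4, 2
d = r₁ − r₂: -2, 1, 2, 0, -1
d²: 4, 1, 4, 0, 1; Σd² = 10
ρ = 1 − 6·10/(5·24) = 1 − 60/120 = 0.500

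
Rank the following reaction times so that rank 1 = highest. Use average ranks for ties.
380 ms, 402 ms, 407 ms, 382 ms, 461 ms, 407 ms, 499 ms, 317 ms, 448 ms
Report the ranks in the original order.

8, 6, 4.5, 7, 2, 4.5, 1, 9, 3

Sorted (descending): 499, 461, 448, 407, 407, 402, 382, 380, 317
The 2 values of 407 occupy positions 4–5 → average rank (4+5)/2 = 4.5.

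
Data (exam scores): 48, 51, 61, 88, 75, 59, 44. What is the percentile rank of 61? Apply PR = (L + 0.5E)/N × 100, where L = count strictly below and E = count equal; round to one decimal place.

64.3

N = 7.
Strictly below 61: 4. Equal to 61: 1.
PR = (4 + 0.5·1)/7 × 100 = 64.3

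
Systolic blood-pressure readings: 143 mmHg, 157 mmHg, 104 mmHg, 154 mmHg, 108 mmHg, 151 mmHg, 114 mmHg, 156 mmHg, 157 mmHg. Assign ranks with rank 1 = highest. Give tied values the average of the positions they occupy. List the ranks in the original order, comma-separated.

Sorted (descending): 157, 157, 156, 154, 151, 143, 114, 108, 104
The 2 values of 157 occupy positions 1–2 → average rank (1+2)/2 = 1.5.

6, 1.5, 9, 4, 8, 5, 7, 3, 1.5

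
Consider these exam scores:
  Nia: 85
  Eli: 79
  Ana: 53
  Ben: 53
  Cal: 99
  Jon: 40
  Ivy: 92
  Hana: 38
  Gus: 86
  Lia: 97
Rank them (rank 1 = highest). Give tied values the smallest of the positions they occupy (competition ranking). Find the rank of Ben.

7

Sorted (descending): 99, 97, 92, 86, 85, 79, 53, 53, 40, 38
The 2 values of 53 occupy positions 7–8 → each gets rank 7.
Ben has value 53 → rank 7.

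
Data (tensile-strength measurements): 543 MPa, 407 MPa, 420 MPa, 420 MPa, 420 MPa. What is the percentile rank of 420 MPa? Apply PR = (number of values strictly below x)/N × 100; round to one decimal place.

20.0

N = 5.
Strictly below 420: 1. Equal to 420: 3.
PR = 1/5 × 100 = 20.0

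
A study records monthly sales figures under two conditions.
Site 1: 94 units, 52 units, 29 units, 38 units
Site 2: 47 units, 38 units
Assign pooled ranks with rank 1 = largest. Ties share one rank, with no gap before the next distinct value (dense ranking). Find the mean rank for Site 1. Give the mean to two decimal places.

3.00

Sorted (descending): 94, 52, 47, 38, 38, 29
The 2 values of 38 share dense rank 4.
Remaining distinct values take the next consecutive integers.
Site 1 values → pooled ranks: 94→1, 52→2, 29→5, 38→4
Mean rank = (1 + 2 + 5 + 4) / 4 = 3.00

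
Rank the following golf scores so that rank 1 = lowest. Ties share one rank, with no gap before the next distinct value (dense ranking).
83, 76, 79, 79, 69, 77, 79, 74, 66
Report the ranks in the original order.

7, 4, 6, 6, 2, 5, 6, 3, 1

Sorted (ascending): 66, 69, 74, 76, 77, 79, 79, 79, 83
The 3 values of 79 share dense rank 6.
Remaining distinct values take the next consecutive integers.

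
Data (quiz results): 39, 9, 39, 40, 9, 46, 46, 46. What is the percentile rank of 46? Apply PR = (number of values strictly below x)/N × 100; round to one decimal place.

62.5

N = 8.
Strictly below 46: 5. Equal to 46: 3.
PR = 5/8 × 100 = 62.5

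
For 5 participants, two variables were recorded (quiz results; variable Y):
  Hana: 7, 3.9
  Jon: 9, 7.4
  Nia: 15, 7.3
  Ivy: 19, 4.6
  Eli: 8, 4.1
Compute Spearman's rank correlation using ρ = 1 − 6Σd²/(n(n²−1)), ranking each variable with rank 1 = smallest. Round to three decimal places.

0.600

Ranks of variable 1: 1, 3, 4, 5, 2
Ranks of variable 2: 1, 5, 4, 3, 2
d = r₁ − r₂: 0, -2, 0, 2, 0
d²: 0, 4, 0, 4, 0; Σd² = 8
ρ = 1 − 6·8/(5·24) = 1 − 48/120 = 0.600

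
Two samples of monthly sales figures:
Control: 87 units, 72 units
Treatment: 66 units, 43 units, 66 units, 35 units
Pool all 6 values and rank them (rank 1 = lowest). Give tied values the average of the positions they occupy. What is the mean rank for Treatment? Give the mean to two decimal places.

2.50

Sorted (ascending): 35, 43, 66, 66, 72, 87
The 2 values of 66 occupy positions 3–4 → average rank (3+4)/2 = 3.5.
Treatment values → pooled ranks: 66→3.5, 43→2, 66→3.5, 35→1
Mean rank = (3.5 + 2 + 3.5 + 1) / 4 = 2.50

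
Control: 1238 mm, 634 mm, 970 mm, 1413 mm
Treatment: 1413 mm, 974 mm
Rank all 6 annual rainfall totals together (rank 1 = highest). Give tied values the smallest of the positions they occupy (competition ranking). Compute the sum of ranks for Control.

15

Sorted (descending): 1413, 1413, 1238, 974, 970, 634
The 2 values of 1413 occupy positions 1–2 → each gets rank 1.
Control values → pooled ranks: 1238→3, 634→6, 970→5, 1413→1
Rank sum = 3 + 6 + 5 + 1 = 15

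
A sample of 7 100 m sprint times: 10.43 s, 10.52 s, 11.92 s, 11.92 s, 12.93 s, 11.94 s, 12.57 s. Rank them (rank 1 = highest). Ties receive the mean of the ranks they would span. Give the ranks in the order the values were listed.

7, 6, 4.5, 4.5, 1, 3, 2

Sorted (descending): 12.93, 12.57, 11.94, 11.92, 11.92, 10.52, 10.43
The 2 values of 11.92 occupy positions 4–5 → average rank (4+5)/2 = 4.5.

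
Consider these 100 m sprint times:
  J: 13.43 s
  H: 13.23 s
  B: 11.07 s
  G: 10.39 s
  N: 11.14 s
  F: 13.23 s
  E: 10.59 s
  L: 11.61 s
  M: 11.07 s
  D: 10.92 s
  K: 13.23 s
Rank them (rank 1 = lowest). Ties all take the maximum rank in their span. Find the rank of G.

1

Sorted (ascending): 10.39, 10.59, 10.92, 11.07, 11.07, 11.14, 11.61, 13.23, 13.23, 13.23, 13.43
The 2 values of 11.07 occupy positions 4–5 → each gets rank 5.
The 3 values of 13.23 occupy positions 8–10 → each gets rank 10.
G has value 10.39 s → rank 1.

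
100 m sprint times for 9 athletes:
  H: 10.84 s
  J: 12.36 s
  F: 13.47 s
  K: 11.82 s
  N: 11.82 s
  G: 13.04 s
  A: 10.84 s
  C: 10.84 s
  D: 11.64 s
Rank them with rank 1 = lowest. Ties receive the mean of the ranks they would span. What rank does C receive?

2

Sorted (ascending): 10.84, 10.84, 10.84, 11.64, 11.82, 11.82, 12.36, 13.04, 13.47
The 3 values of 10.84 occupy positions 1–3 → average rank 2.
The 2 values of 11.82 occupy positions 5–6 → average rank (5+6)/2 = 5.5.
C has value 10.84 s → rank 2.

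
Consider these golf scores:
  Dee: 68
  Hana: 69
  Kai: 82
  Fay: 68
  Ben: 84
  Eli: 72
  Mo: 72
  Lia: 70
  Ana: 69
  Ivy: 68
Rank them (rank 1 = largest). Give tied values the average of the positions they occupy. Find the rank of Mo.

3.5

Sorted (descending): 84, 82, 72, 72, 70, 69, 69, 68, 68, 68
The 2 values of 72 occupy positions 3–4 → average rank (3+4)/2 = 3.5.
The 2 values of 69 occupy positions 6–7 → average rank (6+7)/2 = 6.5.
The 3 values of 68 occupy positions 8–10 → average rank 9.
Mo has value 72 → rank 3.5.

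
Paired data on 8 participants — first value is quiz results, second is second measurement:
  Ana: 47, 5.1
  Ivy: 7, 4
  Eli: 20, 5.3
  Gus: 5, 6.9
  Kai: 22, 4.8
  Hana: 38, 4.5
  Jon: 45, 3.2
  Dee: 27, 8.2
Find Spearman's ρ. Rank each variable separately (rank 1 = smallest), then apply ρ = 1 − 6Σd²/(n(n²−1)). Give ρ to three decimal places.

-0.286

Ranks of variable 1: 8, 2, 3, 1, 4, 6, 7, 5
Ranks of variable 2: 5, 2, 6, 7, 4, 3, 1, 8
d = r₁ − r₂: 3, 0, -3, -6, 0, 3, 6, -3
d²: 9, 0, 9, 36, 0, 9, 36, 9; Σd² = 108
ρ = 1 − 6·108/(8·63) = 1 − 648/504 = -0.286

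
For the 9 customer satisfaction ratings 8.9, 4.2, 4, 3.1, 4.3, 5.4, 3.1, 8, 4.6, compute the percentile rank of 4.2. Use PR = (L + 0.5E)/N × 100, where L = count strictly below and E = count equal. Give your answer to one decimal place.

38.9

N = 9.
Strictly below 4.2: 3. Equal to 4.2: 1.
PR = (3 + 0.5·1)/9 × 100 = 38.9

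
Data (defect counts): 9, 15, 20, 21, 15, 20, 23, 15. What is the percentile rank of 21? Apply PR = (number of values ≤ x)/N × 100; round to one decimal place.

87.5

N = 8.
Strictly below 21: 6. Equal to 21: 1.
PR = 7/8 × 100 = 87.5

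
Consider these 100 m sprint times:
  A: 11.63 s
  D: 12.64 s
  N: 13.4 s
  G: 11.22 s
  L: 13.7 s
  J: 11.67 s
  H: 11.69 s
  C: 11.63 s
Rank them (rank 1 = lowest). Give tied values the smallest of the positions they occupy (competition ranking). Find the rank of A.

2

Sorted (ascending): 11.22, 11.63, 11.63, 11.67, 11.69, 12.64, 13.4, 13.7
The 2 values of 11.63 occupy positions 2–3 → each gets rank 2.
A has value 11.63 s → rank 2.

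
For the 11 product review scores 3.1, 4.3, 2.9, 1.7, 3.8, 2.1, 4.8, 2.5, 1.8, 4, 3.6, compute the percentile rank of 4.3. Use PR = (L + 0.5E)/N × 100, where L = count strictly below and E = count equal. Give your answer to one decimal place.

86.4

N = 11.
Strictly below 4.3: 9. Equal to 4.3: 1.
PR = (9 + 0.5·1)/11 × 100 = 86.4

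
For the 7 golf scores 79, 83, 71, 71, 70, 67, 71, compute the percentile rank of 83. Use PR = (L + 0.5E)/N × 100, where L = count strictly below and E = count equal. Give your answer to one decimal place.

N = 7.
Strictly below 83: 6. Equal to 83: 1.
PR = (6 + 0.5·1)/7 × 100 = 92.9

92.9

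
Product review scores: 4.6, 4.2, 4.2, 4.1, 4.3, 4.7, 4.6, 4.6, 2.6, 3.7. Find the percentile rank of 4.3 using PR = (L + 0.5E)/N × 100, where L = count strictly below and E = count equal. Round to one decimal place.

55.0

N = 10.
Strictly below 4.3: 5. Equal to 4.3: 1.
PR = (5 + 0.5·1)/10 × 100 = 55.0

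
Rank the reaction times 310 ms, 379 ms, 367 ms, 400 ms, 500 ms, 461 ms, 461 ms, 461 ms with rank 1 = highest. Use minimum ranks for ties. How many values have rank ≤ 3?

Sorted (descending): 500, 461, 461, 461, 400, 379, 367, 310
The 3 values of 461 occupy positions 2–4 → each gets rank 2.
Ranks ≤ 3: {1, 2, 2, 2} → 4 values.

4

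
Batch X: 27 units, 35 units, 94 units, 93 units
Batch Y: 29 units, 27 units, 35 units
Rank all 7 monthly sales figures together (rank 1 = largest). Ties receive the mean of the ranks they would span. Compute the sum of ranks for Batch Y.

Sorted (descending): 94, 93, 35, 35, 29, 27, 27
The 2 values of 35 occupy positions 3–4 → average rank (3+4)/2 = 3.5.
The 2 values of 27 occupy positions 6–7 → average rank (6+7)/2 = 6.5.
Batch Y values → pooled ranks: 29→5, 27→6.5, 35→3.5
Rank sum = 5 + 6.5 + 3.5 = 15

15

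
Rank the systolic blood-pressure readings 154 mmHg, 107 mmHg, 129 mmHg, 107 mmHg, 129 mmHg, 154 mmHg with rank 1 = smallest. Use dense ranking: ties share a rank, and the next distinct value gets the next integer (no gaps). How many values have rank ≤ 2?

4

Sorted (ascending): 107, 107, 129, 129, 154, 154
The 2 values of 107 share dense rank 1.
The 2 values of 129 share dense rank 2.
The 2 values of 154 share dense rank 3.
Ranks ≤ 2: {1, 1, 2, 2} → 4 values.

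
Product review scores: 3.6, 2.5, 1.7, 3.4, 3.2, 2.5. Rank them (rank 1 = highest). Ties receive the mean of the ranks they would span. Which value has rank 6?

1.7

Sorted (descending): 3.6, 3.4, 3.2, 2.5, 2.5, 1.7
The 2 values of 2.5 occupy positions 4–5 → average rank (4+5)/2 = 4.5.
Rank 6 → value 1.7.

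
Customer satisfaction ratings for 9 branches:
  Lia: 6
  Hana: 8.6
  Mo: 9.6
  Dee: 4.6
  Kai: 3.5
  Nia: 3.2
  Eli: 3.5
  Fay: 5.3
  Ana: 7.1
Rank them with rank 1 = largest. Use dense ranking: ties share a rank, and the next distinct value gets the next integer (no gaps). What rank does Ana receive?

Sorted (descending): 9.6, 8.6, 7.1, 6, 5.3, 4.6, 3.5, 3.5, 3.2
The 2 values of 3.5 share dense rank 7.
Remaining distinct values take the next consecutive integers.
Ana has value 7.1 → rank 3.

3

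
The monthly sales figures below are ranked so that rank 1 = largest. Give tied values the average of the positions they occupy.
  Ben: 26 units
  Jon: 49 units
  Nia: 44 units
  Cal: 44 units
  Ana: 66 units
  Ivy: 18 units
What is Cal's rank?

Sorted (descending): 66, 49, 44, 44, 26, 18
The 2 values of 44 occupy positions 3–4 → average rank (3+4)/2 = 3.5.
Cal has value 44 units → rank 3.5.

3.5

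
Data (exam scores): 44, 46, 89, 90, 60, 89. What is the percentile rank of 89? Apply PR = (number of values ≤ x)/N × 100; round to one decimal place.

N = 6.
Strictly below 89: 3. Equal to 89: 2.
PR = 5/6 × 100 = 83.3

83.3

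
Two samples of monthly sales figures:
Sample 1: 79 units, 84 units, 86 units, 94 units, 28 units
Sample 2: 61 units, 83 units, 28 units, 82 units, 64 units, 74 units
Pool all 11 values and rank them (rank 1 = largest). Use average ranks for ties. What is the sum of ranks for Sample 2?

43.5

Sorted (descending): 94, 86, 84, 83, 82, 79, 74, 64, 61, 28, 28
The 2 values of 28 occupy positions 10–11 → average rank (10+11)/2 = 10.5.
Sample 2 values → pooled ranks: 61→9, 83→4, 28→10.5, 82→5, 64→8, 74→7
Rank sum = 9 + 4 + 10.5 + 5 + 8 + 7 = 43.5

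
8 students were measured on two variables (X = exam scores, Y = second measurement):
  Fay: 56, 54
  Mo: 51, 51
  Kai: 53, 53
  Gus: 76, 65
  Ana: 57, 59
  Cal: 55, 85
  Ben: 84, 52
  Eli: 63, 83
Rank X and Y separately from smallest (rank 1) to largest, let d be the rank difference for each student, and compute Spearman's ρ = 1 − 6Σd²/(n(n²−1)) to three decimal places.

Ranks of variable 1: 4, 1, 2, 7, 5, 3, 8, 6
Ranks of variable 2: 4, 1, 3, 6, 5, 8, 2, 7
d = r₁ − r₂: 0, 0, -1, 1, 0, -5, 6, -1
d²: 0, 0, 1, 1, 0, 25, 36, 1; Σd² = 64
ρ = 1 − 6·64/(8·63) = 1 − 384/504 = 0.238

0.238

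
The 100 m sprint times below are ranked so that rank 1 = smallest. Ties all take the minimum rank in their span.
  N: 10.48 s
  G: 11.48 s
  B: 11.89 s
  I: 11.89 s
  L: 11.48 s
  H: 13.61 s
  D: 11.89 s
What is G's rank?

Sorted (ascending): 10.48, 11.48, 11.48, 11.89, 11.89, 11.89, 13.61
The 2 values of 11.48 occupy positions 2–3 → each gets rank 2.
The 3 values of 11.89 occupy positions 4–6 → each gets rank 4.
G has value 11.48 s → rank 2.

2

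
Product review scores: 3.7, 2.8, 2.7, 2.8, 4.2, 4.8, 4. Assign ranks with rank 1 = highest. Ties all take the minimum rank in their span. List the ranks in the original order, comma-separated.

4, 5, 7, 5, 2, 1, 3

Sorted (descending): 4.8, 4.2, 4, 3.7, 2.8, 2.8, 2.7
The 2 values of 2.8 occupy positions 5–6 → each gets rank 5.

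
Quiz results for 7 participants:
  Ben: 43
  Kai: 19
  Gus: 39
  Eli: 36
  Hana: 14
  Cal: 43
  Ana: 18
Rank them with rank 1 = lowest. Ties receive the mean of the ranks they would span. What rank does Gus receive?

5

Sorted (ascending): 14, 18, 19, 36, 39, 43, 43
The 2 values of 43 occupy positions 6–7 → average rank (6+7)/2 = 6.5.
Gus has value 39 → rank 5.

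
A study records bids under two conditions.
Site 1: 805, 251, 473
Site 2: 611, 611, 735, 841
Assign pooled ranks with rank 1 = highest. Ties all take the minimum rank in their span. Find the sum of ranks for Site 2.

Sorted (descending): 841, 805, 735, 611, 611, 473, 251
The 2 values of 611 occupy positions 4–5 → each gets rank 4.
Site 2 values → pooled ranks: 611→4, 611→4, 735→3, 841→1
Rank sum = 4 + 4 + 3 + 1 = 12

12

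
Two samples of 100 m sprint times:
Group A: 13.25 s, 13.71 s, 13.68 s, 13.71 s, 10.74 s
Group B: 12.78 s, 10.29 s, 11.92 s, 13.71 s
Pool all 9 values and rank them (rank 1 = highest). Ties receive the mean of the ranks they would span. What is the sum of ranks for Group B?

24

Sorted (descending): 13.71, 13.71, 13.71, 13.68, 13.25, 12.78, 11.92, 10.74, 10.29
The 3 values of 13.71 occupy positions 1–3 → average rank 2.
Group B values → pooled ranks: 12.78→6, 10.29→9, 11.92→7, 13.71→2
Rank sum = 6 + 9 + 7 + 2 = 24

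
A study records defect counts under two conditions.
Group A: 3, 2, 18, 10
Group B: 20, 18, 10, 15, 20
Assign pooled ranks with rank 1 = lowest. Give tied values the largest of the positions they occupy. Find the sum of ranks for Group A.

14

Sorted (ascending): 2, 3, 10, 10, 15, 18, 18, 20, 20
The 2 values of 10 occupy positions 3–4 → each gets rank 4.
The 2 values of 18 occupy positions 6–7 → each gets rank 7.
The 2 values of 20 occupy positions 8–9 → each gets rank 9.
Group A values → pooled ranks: 3→2, 2→1, 18→7, 10→4
Rank sum = 2 + 1 + 7 + 4 = 14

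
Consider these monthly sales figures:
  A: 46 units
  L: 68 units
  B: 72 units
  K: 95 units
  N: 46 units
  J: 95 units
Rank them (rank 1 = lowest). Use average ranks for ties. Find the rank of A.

1.5

Sorted (ascending): 46, 46, 68, 72, 95, 95
The 2 values of 46 occupy positions 1–2 → average rank (1+2)/2 = 1.5.
The 2 values of 95 occupy positions 5–6 → average rank (5+6)/2 = 5.5.
A has value 46 units → rank 1.5.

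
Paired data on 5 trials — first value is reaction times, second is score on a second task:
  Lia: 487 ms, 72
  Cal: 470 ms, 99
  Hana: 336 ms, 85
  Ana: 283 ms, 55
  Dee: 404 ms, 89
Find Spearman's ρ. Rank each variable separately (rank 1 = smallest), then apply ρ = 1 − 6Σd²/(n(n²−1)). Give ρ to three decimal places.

Ranks of variable 1: 5, 4, 2, 1, 3
Ranks of variable 2: 2, 5, 3, 1, 4
d = r₁ − r₂: 3, -1, -1, 0, -1
d²: 9, 1, 1, 0, 1; Σd² = 12
ρ = 1 − 6·12/(5·24) = 1 − 72/120 = 0.400

0.400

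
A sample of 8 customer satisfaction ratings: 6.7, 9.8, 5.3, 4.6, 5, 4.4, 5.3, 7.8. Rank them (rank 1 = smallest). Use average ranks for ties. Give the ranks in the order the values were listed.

Sorted (ascending): 4.4, 4.6, 5, 5.3, 5.3, 6.7, 7.8, 9.8
The 2 values of 5.3 occupy positions 4–5 → average rank (4+5)/2 = 4.5.

6, 8, 4.5, 2, 3, 1, 4.5, 7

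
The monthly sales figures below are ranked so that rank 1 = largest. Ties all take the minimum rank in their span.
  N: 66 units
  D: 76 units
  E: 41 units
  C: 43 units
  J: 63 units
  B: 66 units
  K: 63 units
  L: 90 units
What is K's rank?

5

Sorted (descending): 90, 76, 66, 66, 63, 63, 43, 41
The 2 values of 66 occupy positions 3–4 → each gets rank 3.
The 2 values of 63 occupy positions 5–6 → each gets rank 5.
K has value 63 units → rank 5.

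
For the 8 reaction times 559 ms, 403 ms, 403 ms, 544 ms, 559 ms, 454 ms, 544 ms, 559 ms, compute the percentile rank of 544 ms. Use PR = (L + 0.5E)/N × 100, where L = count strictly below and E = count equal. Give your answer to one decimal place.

50.0

N = 8.
Strictly below 544: 3. Equal to 544: 2.
PR = (3 + 0.5·2)/8 × 100 = 50.0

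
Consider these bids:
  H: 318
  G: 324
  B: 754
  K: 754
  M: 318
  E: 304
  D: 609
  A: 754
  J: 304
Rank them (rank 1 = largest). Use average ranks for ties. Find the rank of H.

Sorted (descending): 754, 754, 754, 609, 324, 318, 318, 304, 304
The 3 values of 754 occupy positions 1–3 → average rank 2.
The 2 values of 318 occupy positions 6–7 → average rank (6+7)/2 = 6.5.
The 2 values of 304 occupy positions 8–9 → average rank (8+9)/2 = 8.5.
H has value 318 → rank 6.5.

6.5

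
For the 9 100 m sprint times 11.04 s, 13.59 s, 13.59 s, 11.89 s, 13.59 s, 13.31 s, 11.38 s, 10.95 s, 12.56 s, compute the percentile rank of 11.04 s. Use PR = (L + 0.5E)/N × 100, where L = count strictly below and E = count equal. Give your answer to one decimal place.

N = 9.
Strictly below 11.04: 1. Equal to 11.04: 1.
PR = (1 + 0.5·1)/9 × 100 = 16.7

16.7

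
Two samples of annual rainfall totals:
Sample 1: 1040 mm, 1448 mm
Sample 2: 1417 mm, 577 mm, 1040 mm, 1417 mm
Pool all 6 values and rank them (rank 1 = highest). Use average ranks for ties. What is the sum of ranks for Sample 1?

Sorted (descending): 1448, 1417, 1417, 1040, 1040, 577
The 2 values of 1417 occupy positions 2–3 → average rank (2+3)/2 = 2.5.
The 2 values of 1040 occupy positions 4–5 → average rank (4+5)/2 = 4.5.
Sample 1 values → pooled ranks: 1040→4.5, 1448→1
Rank sum = 4.5 + 1 = 5.5

5.5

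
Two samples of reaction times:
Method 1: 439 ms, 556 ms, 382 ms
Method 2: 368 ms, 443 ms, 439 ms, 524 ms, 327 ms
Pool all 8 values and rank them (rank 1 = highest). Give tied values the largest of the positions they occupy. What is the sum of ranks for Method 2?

Sorted (descending): 556, 524, 443, 439, 439, 382, 368, 327
The 2 values of 439 occupy positions 4–5 → each gets rank 5.
Method 2 values → pooled ranks: 368→7, 443→3, 439→5, 524→2, 327→8
Rank sum = 7 + 3 + 5 + 2 + 8 = 25

25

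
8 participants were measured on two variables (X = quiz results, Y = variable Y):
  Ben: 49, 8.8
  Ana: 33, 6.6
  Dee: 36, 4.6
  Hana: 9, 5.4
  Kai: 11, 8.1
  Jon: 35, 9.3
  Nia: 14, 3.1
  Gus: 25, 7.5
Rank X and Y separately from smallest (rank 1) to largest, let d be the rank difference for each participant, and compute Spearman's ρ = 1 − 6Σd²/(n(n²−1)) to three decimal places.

0.333

Ranks of variable 1: 8, 5, 7, 1, 2, 6, 3, 4
Ranks of variable 2: 7, 4, 2, 3, 6, 8, 1, 5
d = r₁ − r₂: 1, 1, 5, -2, -4, -2, 2, -1
d²: 1, 1, 25, 4, 16, 4, 4, 1; Σd² = 56
ρ = 1 − 6·56/(8·63) = 1 − 336/504 = 0.333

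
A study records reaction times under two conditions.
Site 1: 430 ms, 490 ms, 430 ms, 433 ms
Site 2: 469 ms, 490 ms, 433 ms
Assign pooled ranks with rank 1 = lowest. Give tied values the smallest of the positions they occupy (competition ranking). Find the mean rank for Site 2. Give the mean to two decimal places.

4.67

Sorted (ascending): 430, 430, 433, 433, 469, 490, 490
The 2 values of 430 occupy positions 1–2 → each gets rank 1.
The 2 values of 433 occupy positions 3–4 → each gets rank 3.
The 2 values of 490 occupy positions 6–7 → each gets rank 6.
Site 2 values → pooled ranks: 469→5, 490→6, 433→3
Mean rank = (5 + 6 + 3) / 3 = 4.67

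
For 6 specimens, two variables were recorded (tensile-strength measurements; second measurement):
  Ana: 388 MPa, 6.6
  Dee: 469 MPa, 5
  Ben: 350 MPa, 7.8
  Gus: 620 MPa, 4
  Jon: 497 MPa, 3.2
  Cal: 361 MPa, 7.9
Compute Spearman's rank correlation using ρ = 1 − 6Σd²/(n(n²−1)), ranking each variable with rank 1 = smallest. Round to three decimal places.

Ranks of variable 1: 3, 4, 1, 6, 5, 2
Ranks of variable 2: 4, 3, 5, 2, 1, 6
d = r₁ − r₂: -1, 1, -4, 4, 4, -4
d²: 1, 1, 16, 16, 16, 16; Σd² = 66
ρ = 1 − 6·66/(6·35) = 1 − 396/210 = -0.886

-0.886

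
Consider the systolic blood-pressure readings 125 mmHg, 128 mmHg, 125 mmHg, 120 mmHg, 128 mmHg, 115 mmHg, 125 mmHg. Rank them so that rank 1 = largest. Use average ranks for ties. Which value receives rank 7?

Sorted (descending): 128, 128, 125, 125, 125, 120, 115
The 2 values of 128 occupy positions 1–2 → average rank (1+2)/2 = 1.5.
The 3 values of 125 occupy positions 3–5 → average rank 4.
Rank 7 → value 115.

115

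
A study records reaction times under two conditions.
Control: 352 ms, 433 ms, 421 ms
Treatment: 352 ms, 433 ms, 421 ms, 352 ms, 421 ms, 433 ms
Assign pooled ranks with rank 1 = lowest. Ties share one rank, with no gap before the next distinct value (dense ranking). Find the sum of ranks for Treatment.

12

Sorted (ascending): 352, 352, 352, 421, 421, 421, 433, 433, 433
The 3 values of 352 share dense rank 1.
The 3 values of 421 share dense rank 2.
The 3 values of 433 share dense rank 3.
Treatment values → pooled ranks: 352→1, 433→3, 421→2, 352→1, 421→2, 433→3
Rank sum = 1 + 3 + 2 + 1 + 2 + 3 = 12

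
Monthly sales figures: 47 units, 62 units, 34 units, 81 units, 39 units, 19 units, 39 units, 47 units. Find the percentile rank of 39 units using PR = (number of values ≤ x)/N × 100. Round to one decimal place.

50.0

N = 8.
Strictly below 39: 2. Equal to 39: 2.
PR = 4/8 × 100 = 50.0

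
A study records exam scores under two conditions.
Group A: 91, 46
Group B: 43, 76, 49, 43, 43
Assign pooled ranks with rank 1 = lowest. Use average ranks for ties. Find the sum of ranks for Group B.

Sorted (ascending): 43, 43, 43, 46, 49, 76, 91
The 3 values of 43 occupy positions 1–3 → average rank 2.
Group B values → pooled ranks: 43→2, 76→6, 49→5, 43→2, 43→2
Rank sum = 2 + 6 + 5 + 2 + 2 = 17

17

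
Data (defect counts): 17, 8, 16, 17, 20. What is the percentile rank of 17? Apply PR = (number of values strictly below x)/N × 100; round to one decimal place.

40.0

N = 5.
Strictly below 17: 2. Equal to 17: 2.
PR = 2/5 × 100 = 40.0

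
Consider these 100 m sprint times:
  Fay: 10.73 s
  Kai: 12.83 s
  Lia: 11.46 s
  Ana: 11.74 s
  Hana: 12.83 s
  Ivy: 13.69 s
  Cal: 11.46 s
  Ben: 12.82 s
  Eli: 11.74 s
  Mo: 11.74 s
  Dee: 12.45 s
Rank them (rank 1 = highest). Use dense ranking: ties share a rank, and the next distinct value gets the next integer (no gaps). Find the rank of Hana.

2

Sorted (descending): 13.69, 12.83, 12.83, 12.82, 12.45, 11.74, 11.74, 11.74, 11.46, 11.46, 10.73
The 2 values of 12.83 share dense rank 2.
The 3 values of 11.74 share dense rank 5.
The 2 values of 11.46 share dense rank 6.
Remaining distinct values take the next consecutive integers.
Hana has value 12.83 s → rank 2.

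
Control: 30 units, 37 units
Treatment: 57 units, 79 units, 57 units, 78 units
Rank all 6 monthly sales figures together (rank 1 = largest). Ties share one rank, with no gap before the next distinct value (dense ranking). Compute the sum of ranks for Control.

Sorted (descending): 79, 78, 57, 57, 37, 30
The 2 values of 57 share dense rank 3.
Remaining distinct values take the next consecutive integers.
Control values → pooled ranks: 30→5, 37→4
Rank sum = 5 + 4 = 9

9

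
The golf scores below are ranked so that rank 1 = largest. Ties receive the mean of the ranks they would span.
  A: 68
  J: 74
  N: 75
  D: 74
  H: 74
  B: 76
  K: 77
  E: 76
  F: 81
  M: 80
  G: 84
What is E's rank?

5.5

Sorted (descending): 84, 81, 80, 77, 76, 76, 75, 74, 74, 74, 68
The 2 values of 76 occupy positions 5–6 → average rank (5+6)/2 = 5.5.
The 3 values of 74 occupy positions 8–10 → average rank 9.
E has value 76 → rank 5.5.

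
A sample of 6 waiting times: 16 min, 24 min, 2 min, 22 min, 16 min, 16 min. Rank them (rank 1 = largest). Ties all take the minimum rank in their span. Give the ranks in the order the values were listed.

Sorted (descending): 24, 22, 16, 16, 16, 2
The 3 values of 16 occupy positions 3–5 → each gets rank 3.

3, 1, 6, 2, 3, 3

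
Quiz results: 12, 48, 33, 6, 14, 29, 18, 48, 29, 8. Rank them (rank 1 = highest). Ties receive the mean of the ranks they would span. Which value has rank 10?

6

Sorted (descending): 48, 48, 33, 29, 29, 18, 14, 12, 8, 6
The 2 values of 48 occupy positions 1–2 → average rank (1+2)/2 = 1.5.
The 2 values of 29 occupy positions 4–5 → average rank (4+5)/2 = 4.5.
Rank 10 → value 6.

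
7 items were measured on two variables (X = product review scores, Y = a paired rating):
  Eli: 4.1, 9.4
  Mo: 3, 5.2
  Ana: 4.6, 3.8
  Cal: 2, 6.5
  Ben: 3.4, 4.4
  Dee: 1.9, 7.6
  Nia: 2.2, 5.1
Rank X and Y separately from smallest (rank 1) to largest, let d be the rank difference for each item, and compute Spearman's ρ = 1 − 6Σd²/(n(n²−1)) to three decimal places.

Ranks of variable 1: 6, 4, 7, 2, 5, 1, 3
Ranks of variable 2: 7, 4, 1, 5, 2, 6, 3
d = r₁ − r₂: -1, 0, 6, -3, 3, -5, 0
d²: 1, 0, 36, 9, 9, 25, 0; Σd² = 80
ρ = 1 − 6·80/(7·48) = 1 − 480/336 = -0.429

-0.429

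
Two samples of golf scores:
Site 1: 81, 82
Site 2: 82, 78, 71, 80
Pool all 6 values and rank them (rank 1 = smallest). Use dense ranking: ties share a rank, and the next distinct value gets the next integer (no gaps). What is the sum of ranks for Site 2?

Sorted (ascending): 71, 78, 80, 81, 82, 82
The 2 values of 82 share dense rank 5.
Remaining distinct values take the next consecutive integers.
Site 2 values → pooled ranks: 82→5, 78→2, 71→1, 80→3
Rank sum = 5 + 2 + 1 + 3 = 11

11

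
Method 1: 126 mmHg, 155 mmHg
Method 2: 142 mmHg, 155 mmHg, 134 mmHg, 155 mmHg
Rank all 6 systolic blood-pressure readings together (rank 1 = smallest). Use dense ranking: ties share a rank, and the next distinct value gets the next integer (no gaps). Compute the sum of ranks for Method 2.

Sorted (ascending): 126, 134, 142, 155, 155, 155
The 3 values of 155 share dense rank 4.
Remaining distinct values take the next consecutive integers.
Method 2 values → pooled ranks: 142→3, 155→4, 134→2, 155→4
Rank sum = 3 + 4 + 2 + 4 = 13

13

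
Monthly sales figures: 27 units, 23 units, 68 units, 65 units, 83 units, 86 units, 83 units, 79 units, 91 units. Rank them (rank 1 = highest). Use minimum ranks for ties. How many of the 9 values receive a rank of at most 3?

4

Sorted (descending): 91, 86, 83, 83, 79, 68, 65, 27, 23
The 2 values of 83 occupy positions 3–4 → each gets rank 3.
Ranks ≤ 3: {1, 2, 3, 3} → 4 values.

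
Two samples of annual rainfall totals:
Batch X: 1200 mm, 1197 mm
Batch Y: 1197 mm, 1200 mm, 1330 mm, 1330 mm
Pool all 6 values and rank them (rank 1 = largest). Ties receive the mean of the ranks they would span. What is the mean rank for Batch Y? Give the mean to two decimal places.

3.00

Sorted (descending): 1330, 1330, 1200, 1200, 1197, 1197
The 2 values of 1330 occupy positions 1–2 → average rank (1+2)/2 = 1.5.
The 2 values of 1200 occupy positions 3–4 → average rank (3+4)/2 = 3.5.
The 2 values of 1197 occupy positions 5–6 → average rank (5+6)/2 = 5.5.
Batch Y values → pooled ranks: 1197→5.5, 1200→3.5, 1330→1.5, 1330→1.5
Mean rank = (5.5 + 3.5 + 1.5 + 1.5) / 4 = 3.00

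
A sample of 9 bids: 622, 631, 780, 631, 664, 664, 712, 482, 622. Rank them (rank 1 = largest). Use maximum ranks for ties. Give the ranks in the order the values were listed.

Sorted (descending): 780, 712, 664, 664, 631, 631, 622, 622, 482
The 2 values of 664 occupy positions 3–4 → each gets rank 4.
The 2 values of 631 occupy positions 5–6 → each gets rank 6.
The 2 values of 622 occupy positions 7–8 → each gets rank 8.

8, 6, 1, 6, 4, 4, 2, 9, 8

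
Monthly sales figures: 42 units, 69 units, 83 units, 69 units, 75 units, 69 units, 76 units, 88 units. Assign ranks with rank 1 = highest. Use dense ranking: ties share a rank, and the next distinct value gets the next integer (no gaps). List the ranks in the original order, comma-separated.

6, 5, 2, 5, 4, 5, 3, 1

Sorted (descending): 88, 83, 76, 75, 69, 69, 69, 42
The 3 values of 69 share dense rank 5.
Remaining distinct values take the next consecutive integers.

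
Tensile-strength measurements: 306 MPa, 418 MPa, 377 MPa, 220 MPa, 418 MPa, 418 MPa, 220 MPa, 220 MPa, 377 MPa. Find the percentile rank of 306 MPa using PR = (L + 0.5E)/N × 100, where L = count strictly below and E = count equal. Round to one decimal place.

38.9

N = 9.
Strictly below 306: 3. Equal to 306: 1.
PR = (3 + 0.5·1)/9 × 100 = 38.9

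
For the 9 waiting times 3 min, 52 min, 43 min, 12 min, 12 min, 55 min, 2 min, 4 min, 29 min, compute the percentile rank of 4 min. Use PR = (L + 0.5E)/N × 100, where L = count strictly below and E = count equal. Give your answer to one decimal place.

27.8

N = 9.
Strictly below 4: 2. Equal to 4: 1.
PR = (2 + 0.5·1)/9 × 100 = 27.8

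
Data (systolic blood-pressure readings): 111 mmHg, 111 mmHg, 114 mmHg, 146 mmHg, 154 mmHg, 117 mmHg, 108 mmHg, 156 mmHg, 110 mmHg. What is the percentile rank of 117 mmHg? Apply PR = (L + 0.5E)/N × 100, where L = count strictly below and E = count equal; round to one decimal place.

61.1

N = 9.
Strictly below 117: 5. Equal to 117: 1.
PR = (5 + 0.5·1)/9 × 100 = 61.1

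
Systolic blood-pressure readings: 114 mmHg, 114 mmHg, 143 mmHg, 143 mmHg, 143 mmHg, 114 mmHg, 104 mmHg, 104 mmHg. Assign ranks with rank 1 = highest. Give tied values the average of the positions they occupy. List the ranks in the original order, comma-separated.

5, 5, 2, 2, 2, 5, 7.5, 7.5

Sorted (descending): 143, 143, 143, 114, 114, 114, 104, 104
The 3 values of 143 occupy positions 1–3 → average rank 2.
The 3 values of 114 occupy positions 4–6 → average rank 5.
The 2 values of 104 occupy positions 7–8 → average rank (7+8)/2 = 7.5.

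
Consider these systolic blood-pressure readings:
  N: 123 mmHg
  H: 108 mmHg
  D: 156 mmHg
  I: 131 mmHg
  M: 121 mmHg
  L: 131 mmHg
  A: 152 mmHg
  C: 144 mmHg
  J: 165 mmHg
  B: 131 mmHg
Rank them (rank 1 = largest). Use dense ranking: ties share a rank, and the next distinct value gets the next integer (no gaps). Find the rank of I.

5

Sorted (descending): 165, 156, 152, 144, 131, 131, 131, 123, 121, 108
The 3 values of 131 share dense rank 5.
Remaining distinct values take the next consecutive integers.
I has value 131 mmHg → rank 5.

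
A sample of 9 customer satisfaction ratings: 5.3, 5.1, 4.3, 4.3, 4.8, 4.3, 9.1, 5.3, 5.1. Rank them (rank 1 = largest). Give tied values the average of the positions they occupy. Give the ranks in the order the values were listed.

2.5, 4.5, 8, 8, 6, 8, 1, 2.5, 4.5

Sorted (descending): 9.1, 5.3, 5.3, 5.1, 5.1, 4.8, 4.3, 4.3, 4.3
The 2 values of 5.3 occupy positions 2–3 → average rank (2+3)/2 = 2.5.
The 2 values of 5.1 occupy positions 4–5 → average rank (4+5)/2 = 4.5.
The 3 values of 4.3 occupy positions 7–9 → average rank 8.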